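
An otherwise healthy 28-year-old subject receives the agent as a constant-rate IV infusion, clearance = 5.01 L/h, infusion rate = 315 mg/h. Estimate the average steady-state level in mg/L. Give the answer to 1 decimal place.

At steady state Css = R₀ / CL = 315 / 5.010 = 62.87 mg/L

62.9 mg/L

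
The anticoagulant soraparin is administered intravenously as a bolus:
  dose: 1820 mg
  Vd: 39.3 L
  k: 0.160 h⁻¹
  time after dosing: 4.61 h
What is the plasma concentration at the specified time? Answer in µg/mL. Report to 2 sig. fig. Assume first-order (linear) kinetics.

C₀ = Dose / Vd = 1820 / 39.3 = 46.31 mg/L
C = C₀ · e^(−k·t) = 46.31 × e^(−0.1600 × 4.61)
  = 46.31 × 0.4783 = 22.15 mg/L
(22.15 mg/L = 22.15 µg/mL)

22 µg/mL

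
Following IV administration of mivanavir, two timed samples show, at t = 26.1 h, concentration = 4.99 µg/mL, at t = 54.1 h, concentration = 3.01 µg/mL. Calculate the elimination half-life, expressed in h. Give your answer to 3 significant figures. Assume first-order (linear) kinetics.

38.4 h

k = ln(C₁/C₂) / (t₂ − t₁) = ln(4.99/3.01) / (54.1 − 26.1)
  = 0.5055 / 28.00 = 0.01805 h⁻¹
t½ = ln2 / k = 0.693147 / 0.01805 = 38.40 h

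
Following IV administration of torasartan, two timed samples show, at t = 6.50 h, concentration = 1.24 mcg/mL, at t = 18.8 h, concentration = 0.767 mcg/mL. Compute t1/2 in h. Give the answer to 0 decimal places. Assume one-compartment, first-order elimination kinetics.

k = ln(C₁/C₂) / (t₂ − t₁) = ln(1.24/0.767) / (18.8 − 6.50)
  = 0.4804 / 12.30 = 0.03906 h⁻¹
t½ = ln2 / k = 0.693147 / 0.03906 = 17.75 h

18 h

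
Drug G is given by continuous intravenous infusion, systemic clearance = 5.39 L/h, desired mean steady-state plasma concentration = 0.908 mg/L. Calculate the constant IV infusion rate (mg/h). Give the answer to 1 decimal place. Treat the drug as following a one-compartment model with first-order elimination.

4.9 mg/h

At steady state, infusion rate R₀ = Css × CL = 0.908 × 5.390 = 4.894 mg/h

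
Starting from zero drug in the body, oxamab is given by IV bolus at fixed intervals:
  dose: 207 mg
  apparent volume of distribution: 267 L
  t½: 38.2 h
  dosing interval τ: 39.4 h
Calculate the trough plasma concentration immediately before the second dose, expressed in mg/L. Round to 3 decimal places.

0.379 mg/L

C₀ per dose = Dose / Vd = 207 / 267 = 0.7753 mg/L
k = ln2 / t½ = 0.693147 / 38.2 = 0.01815 h⁻¹
Fraction remaining after one interval: r = e^(−kτ) = e^(−0.01815 × 39.4) = 0.4891
Before dose 2, 1 dose has been given (aged 1τ).
C_trough = C₀ × r = 0.7753 × 0.4891 = 0.3792 mg/L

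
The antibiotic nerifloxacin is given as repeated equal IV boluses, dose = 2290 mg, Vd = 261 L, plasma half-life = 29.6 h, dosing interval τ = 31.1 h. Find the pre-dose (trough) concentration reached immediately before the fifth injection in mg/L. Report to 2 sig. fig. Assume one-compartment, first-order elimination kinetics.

7.7 mg/L

C₀ per dose = Dose / Vd = 2290 / 261 = 8.774 mg/L
k = ln2 / t½ = 0.693147 / 29.6 = 0.02342 h⁻¹
Fraction remaining after one interval: r = e^(−kτ) = e^(−0.02342 × 31.1) = 0.4827
Before dose 5, 4 doses have been given (aged 1τ, 2τ, 3τ, 4τ).
C_trough = C₀ × (r + r² + … + r^4) = C₀ × r(1−r^4)/(1−r)
        = 8.774 × 0.4827 × (1 − 0.05429) / (1 − 0.4827) = 7.743 mg/L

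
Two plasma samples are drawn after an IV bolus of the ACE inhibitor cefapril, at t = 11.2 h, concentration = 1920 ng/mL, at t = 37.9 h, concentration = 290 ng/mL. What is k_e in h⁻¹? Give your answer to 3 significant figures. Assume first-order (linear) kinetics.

0.0708 h⁻¹

k = ln(C₁/C₂) / (t₂ − t₁) = ln(1920/290) / (37.9 − 11.2)
  = 1.890 / 26.70 = 0.07079 h⁻¹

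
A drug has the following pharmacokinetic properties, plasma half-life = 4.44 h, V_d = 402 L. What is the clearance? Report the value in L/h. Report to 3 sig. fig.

62.8 L/h

k = ln2 / t½ = 0.693147 / 4.44 = 0.1561 h⁻¹
CL = k × Vd = 0.1561 × 402 = 62.75 L/h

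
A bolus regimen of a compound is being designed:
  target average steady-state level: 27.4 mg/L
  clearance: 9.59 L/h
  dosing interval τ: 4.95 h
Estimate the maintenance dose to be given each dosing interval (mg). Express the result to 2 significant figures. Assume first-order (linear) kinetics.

1300 mg

At steady state, Dose/τ = Css × CL.
Dose = Css × CL × τ = 27.4 × 9.590 × 4.95 = 1301 mg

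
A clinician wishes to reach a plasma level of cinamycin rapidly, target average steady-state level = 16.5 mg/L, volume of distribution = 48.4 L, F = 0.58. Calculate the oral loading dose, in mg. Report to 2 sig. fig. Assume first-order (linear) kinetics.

1400 mg

LD = Css × Vd / F = 16.5 × 48.4 / 0.58 = 1377 mg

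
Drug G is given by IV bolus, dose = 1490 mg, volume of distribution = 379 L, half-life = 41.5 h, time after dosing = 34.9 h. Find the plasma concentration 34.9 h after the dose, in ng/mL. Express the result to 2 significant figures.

C₀ = Dose / Vd = 1490 / 379 = 3.931 mg/L
k = ln2 / t½ = 0.693147 / 41.5 = 0.01670 h⁻¹
C = C₀ · e^(−k·t) = 3.931 × e^(−0.01670 × 34.9)
  = 3.931 × 0.5583 = 2.195 mg/L
Convert: 2.195 mg/L × 1000 = 2195 ng/mL

2200 ng/mL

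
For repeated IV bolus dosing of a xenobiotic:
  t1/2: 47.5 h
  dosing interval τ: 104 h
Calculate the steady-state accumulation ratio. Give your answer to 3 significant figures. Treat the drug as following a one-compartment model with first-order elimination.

1.28

k = ln2 / t½ = 0.693147 / 47.5 = 0.01459 h⁻¹
e^(−kτ) = e^(−0.01459 × 104) = 0.2193
Accumulation ratio R = 1 / (1 − e^(−kτ)) = 1 / (1 − 0.2193) = 1.281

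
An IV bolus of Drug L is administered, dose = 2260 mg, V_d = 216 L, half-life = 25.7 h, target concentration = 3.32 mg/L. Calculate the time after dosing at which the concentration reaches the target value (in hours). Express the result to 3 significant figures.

C₀ = Dose / Vd = 2260 / 216 = 10.46 mg/L
k = ln2 / t½ = 0.693147 / 25.7 = 0.02697 h⁻¹
t = ln(C₀ / C) / k = ln(10.46 / 3.32) / 0.02697
  = ln(3.151) / 0.02697 = 1.148 / 0.02697 = 42.57 h

42.6 h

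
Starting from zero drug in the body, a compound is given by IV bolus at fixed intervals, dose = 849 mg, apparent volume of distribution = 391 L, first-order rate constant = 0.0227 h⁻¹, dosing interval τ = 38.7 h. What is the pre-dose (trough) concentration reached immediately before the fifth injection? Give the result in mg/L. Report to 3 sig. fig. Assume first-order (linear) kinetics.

C₀ per dose = Dose / Vd = 849 / 391 = 2.171 mg/L
Fraction remaining after one interval: r = e^(−kτ) = e^(−0.02270 × 38.7) = 0.4154
Before dose 5, 4 doses have been given (aged 1τ, 2τ, 3τ, 4τ).
C_trough = C₀ × (r + r² + … + r^4) = C₀ × r(1−r^4)/(1−r)
        = 2.171 × 0.4154 × (1 − 0.02978) / (1 − 0.4154) = 1.497 mg/L

1.50 mg/L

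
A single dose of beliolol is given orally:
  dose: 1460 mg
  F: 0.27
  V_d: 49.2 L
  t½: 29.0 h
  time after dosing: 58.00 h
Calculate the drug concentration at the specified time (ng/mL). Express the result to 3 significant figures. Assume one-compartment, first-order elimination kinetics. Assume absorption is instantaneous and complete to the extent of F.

Amount reaching circulation = F × Dose = 0.27 × 1460 = 394.2 mg
C₀ = F·Dose / Vd = 394.2 / 49.2 = 8.012 mg/L
k = ln2 / t½ = 0.693147 / 29.0 = 0.02390 h⁻¹
t / t½ = 58.00 / 29.0 = 2 half-lives
C = C₀ × (1/2)^2 = 8.012 × 0.2500 = 2.003 mg/L
Convert: 2.003 mg/L × 1000 = 2003 ng/mL

2000 ng/mL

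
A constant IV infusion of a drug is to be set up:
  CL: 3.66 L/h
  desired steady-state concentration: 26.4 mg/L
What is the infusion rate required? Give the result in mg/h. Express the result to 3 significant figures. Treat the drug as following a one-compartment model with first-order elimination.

96.6 mg/h

At steady state, infusion rate R₀ = Css × CL = 26.4 × 3.660 = 96.62 mg/h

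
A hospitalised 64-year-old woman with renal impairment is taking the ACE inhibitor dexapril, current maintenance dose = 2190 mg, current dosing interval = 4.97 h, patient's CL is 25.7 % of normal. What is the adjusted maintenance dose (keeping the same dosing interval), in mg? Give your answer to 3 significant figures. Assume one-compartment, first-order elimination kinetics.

563 mg

To keep the same average steady-state level, dosing rate must scale with clearance.
CL ratio = 25.7 / 100 = 0.2570
New dose (same interval) = 2190 × 0.2570 = 562.8 mg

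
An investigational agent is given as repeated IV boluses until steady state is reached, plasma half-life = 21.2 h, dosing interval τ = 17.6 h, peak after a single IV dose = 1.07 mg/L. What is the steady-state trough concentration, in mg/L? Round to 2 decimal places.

1.38 mg/L

k = ln2 / t½ = 0.693147 / 21.2 = 0.03270 h⁻¹
e^(−kτ) = e^(−0.03270 × 17.6) = 0.5624
Accumulation ratio R = 1 / (1 − e^(−kτ)) = 1 / (1 − 0.5624) = 2.285
Steady-state trough = C₀ × R × e^(−kτ) = 1.07 × 2.285 × 0.5624 = 1.375 mg/L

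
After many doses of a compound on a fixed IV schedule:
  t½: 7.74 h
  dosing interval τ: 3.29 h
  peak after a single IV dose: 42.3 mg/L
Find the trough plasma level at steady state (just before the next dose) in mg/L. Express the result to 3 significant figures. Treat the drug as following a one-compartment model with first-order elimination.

k = ln2 / t½ = 0.693147 / 7.74 = 0.08955 h⁻¹
e^(−kτ) = e^(−0.08955 × 3.29) = 0.7448
Accumulation ratio R = 1 / (1 − e^(−kτ)) = 1 / (1 − 0.7448) = 3.918
Steady-state trough = C₀ × R × e^(−kτ) = 42.3 × 3.918 × 0.7448 = 123.4 mg/L

123 mg/L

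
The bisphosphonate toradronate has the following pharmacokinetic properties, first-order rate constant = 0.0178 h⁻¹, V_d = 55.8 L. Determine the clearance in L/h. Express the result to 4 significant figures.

CL = k × Vd = 0.0178 × 55.8 = 0.9932 L/h

0.9932 L/h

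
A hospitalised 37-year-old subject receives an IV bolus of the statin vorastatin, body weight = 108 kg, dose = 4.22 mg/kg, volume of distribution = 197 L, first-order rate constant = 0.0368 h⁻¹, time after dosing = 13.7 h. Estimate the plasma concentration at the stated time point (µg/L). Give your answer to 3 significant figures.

1400 µg/L

Total dose = 4.22 × 108 = 455.8 mg
C₀ = Dose / Vd = 455.8 / 197 = 2.314 mg/L
C = C₀ · e^(−k·t) = 2.314 × e^(−0.03680 × 13.7)
  = 2.314 × 0.6040 = 1.398 mg/L
Convert: 1.398 mg/L × 1000 = 1398 µg/L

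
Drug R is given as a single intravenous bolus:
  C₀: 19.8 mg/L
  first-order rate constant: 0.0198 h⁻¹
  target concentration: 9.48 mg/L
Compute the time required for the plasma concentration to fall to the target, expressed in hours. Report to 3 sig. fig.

t = ln(C₀ / C) / k = ln(19.80 / 9.48) / 0.01980
  = ln(2.089) / 0.01980 = 0.7367 / 0.01980 = 37.21 h

37.2 h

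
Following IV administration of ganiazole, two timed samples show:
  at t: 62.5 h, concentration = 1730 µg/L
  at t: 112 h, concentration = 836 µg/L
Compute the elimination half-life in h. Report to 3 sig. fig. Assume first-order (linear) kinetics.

47.2 h

k = ln(C₁/C₂) / (t₂ − t₁) = ln(1730/836) / (112 − 62.5)
  = 0.7272 / 49.50 = 0.01469 h⁻¹
t½ = ln2 / k = 0.693147 / 0.01469 = 47.18 h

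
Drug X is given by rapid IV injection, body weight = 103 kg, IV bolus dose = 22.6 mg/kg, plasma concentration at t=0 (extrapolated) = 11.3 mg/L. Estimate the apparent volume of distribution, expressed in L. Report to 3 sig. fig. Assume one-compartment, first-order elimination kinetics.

Dose = 22.6 × 103 = 2328 mg
Vd = Dose / C₀ = 2328 / 11.3 = 206.0 L

206 L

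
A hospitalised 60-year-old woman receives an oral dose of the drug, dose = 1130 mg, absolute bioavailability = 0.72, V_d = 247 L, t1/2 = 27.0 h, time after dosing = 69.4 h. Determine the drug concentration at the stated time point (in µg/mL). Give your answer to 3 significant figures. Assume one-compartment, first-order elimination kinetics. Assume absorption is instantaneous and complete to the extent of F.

Amount reaching circulation = F × Dose = 0.72 × 1130 = 813.6 mg
C₀ = F·Dose / Vd = 813.6 / 247 = 3.294 mg/L
k = ln2 / t½ = 0.693147 / 27.0 = 0.02567 h⁻¹
C = C₀ · e^(−k·t) = 3.294 × e^(−0.02567 × 69.4)
  = 3.294 × 0.1684 = 0.5547 mg/L
(0.5547 mg/L = 0.5547 µg/mL)

0.555 µg/mL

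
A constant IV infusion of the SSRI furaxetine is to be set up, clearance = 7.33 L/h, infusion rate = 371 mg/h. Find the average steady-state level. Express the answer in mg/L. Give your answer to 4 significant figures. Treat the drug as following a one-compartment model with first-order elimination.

At steady state Css = R₀ / CL = 371 / 7.330 = 50.61 mg/L

50.61 mg/L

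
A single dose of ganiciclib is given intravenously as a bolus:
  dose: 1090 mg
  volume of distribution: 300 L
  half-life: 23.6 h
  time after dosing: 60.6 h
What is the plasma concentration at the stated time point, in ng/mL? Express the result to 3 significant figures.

613 ng/mL

C₀ = Dose / Vd = 1090 / 300 = 3.633 mg/L
k = ln2 / t½ = 0.693147 / 23.6 = 0.02937 h⁻¹
C = C₀ · e^(−k·t) = 3.633 × e^(−0.02937 × 60.6)
  = 3.633 × 0.1687 = 0.6129 mg/L
Convert: 0.6129 mg/L × 1000 = 612.9 ng/mL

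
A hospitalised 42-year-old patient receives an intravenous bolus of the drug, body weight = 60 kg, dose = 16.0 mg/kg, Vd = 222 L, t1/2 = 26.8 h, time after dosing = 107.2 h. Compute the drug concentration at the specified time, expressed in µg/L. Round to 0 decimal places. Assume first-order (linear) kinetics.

270 µg/L

Total dose = 16.0 × 60 = 960.0 mg
C₀ = Dose / Vd = 960.0 / 222 = 4.324 mg/L
k = ln2 / t½ = 0.693147 / 26.8 = 0.02586 h⁻¹
t / t½ = 107.2 / 26.8 = 4 half-lives
C = C₀ × (1/2)^4 = 4.324 × 0.06250 = 0.2703 mg/L
Convert: 0.2703 mg/L × 1000 = 270.3 µg/L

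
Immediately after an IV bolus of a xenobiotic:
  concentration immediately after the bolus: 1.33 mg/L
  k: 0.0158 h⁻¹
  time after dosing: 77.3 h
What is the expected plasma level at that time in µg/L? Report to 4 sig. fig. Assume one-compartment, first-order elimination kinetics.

C = C₀ · e^(−k·t) = 1.330 × e^(−0.01580 × 77.3)
  = 1.330 × 0.2948 = 0.3921 mg/L
Convert: 0.3921 mg/L × 1000 = 392.1 µg/L

392.1 µg/L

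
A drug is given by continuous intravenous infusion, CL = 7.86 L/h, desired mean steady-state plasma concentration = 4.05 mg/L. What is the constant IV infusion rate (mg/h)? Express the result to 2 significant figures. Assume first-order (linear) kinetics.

32 mg/h

At steady state, infusion rate R₀ = Css × CL = 4.05 × 7.860 = 31.83 mg/h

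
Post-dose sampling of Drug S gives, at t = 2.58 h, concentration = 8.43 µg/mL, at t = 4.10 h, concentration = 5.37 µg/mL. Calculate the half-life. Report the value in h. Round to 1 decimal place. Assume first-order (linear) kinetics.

2.3 h

k = ln(C₁/C₂) / (t₂ − t₁) = ln(8.43/5.37) / (4.10 − 2.58)
  = 0.4510 / 1.520 = 0.2967 h⁻¹
t½ = ln2 / k = 0.693147 / 0.2967 = 2.336 h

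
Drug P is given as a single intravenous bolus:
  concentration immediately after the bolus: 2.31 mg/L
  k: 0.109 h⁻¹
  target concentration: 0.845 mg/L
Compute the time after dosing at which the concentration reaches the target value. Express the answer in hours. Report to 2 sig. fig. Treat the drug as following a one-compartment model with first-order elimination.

9.2 h

t = ln(C₀ / C) / k = ln(2.310 / 0.845) / 0.1090
  = ln(2.734) / 0.1090 = 1.006 / 0.1090 = 9.229 h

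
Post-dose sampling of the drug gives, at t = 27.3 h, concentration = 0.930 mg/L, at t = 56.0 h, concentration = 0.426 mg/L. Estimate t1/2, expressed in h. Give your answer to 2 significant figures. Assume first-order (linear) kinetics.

25 h

k = ln(C₁/C₂) / (t₂ − t₁) = ln(0.930/0.426) / (56.0 − 27.3)
  = 0.7807 / 28.70 = 0.02720 h⁻¹
t½ = ln2 / k = 0.693147 / 0.02720 = 25.48 h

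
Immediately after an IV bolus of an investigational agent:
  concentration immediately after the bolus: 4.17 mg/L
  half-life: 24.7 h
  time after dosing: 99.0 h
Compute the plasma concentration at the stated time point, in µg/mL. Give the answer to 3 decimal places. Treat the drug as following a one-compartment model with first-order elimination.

0.259 µg/mL

k = ln2 / t½ = 0.693147 / 24.7 = 0.02806 h⁻¹
C = C₀ · e^(−k·t) = 4.170 × e^(−0.02806 × 99.0)
  = 4.170 × 0.06217 = 0.2592 mg/L
(0.2592 mg/L = 0.2592 µg/mL)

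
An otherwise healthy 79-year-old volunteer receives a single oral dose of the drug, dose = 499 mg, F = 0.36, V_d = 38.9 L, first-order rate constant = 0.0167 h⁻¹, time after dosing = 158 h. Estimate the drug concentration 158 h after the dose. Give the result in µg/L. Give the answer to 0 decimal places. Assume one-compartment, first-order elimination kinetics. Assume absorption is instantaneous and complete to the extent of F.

330 µg/L

Amount reaching circulation = F × Dose = 0.36 × 499.0 = 179.6 mg
C₀ = F·Dose / Vd = 179.6 / 38.9 = 4.617 mg/L
C = C₀ · e^(−k·t) = 4.617 × e^(−0.01670 × 158)
  = 4.617 × 0.07146 = 0.3299 mg/L
Convert: 0.3299 mg/L × 1000 = 329.9 µg/L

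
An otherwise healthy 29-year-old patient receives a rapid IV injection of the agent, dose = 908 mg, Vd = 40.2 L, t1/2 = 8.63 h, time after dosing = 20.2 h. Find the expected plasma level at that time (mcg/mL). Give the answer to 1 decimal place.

4.5 mcg/mL

C₀ = Dose / Vd = 908.0 / 40.2 = 22.59 mg/L
k = ln2 / t½ = 0.693147 / 8.63 = 0.08032 h⁻¹
C = C₀ · e^(−k·t) = 22.59 × e^(−0.08032 × 20.2)
  = 22.59 × 0.1974 = 4.459 mg/L
(4.459 mg/L = 4.459 mcg/mL)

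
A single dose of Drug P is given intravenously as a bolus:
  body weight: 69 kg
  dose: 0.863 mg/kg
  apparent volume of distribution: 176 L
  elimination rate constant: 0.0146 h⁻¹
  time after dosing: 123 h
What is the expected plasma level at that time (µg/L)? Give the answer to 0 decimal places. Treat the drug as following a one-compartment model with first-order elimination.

Total dose = 0.863 × 69 = 59.55 mg
C₀ = Dose / Vd = 59.55 / 176 = 0.3384 mg/L
C = C₀ · e^(−k·t) = 0.3384 × e^(−0.01460 × 123)
  = 0.3384 × 0.1660 = 0.05617 mg/L
Convert: 0.05617 mg/L × 1000 = 56.17 µg/L

56 µg/L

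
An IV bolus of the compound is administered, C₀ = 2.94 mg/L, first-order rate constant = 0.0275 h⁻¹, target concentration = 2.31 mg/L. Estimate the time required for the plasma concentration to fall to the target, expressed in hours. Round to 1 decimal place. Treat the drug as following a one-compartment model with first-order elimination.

t = ln(C₀ / C) / k = ln(2.940 / 2.31) / 0.02750
  = ln(1.273) / 0.02750 = 0.2414 / 0.02750 = 8.778 h

8.8 h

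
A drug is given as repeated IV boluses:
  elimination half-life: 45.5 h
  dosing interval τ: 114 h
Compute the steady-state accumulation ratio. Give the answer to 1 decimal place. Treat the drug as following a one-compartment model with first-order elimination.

1.2

k = ln2 / t½ = 0.693147 / 45.5 = 0.01523 h⁻¹
e^(−kτ) = e^(−0.01523 × 114) = 0.1762
Accumulation ratio R = 1 / (1 − e^(−kτ)) = 1 / (1 − 0.1762) = 1.214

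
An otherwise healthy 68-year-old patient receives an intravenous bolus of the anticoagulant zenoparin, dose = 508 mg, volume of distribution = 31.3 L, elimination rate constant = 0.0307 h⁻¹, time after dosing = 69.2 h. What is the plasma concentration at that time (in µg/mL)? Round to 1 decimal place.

1.9 µg/mL

C₀ = Dose / Vd = 508.0 / 31.3 = 16.23 mg/L
C = C₀ · e^(−k·t) = 16.23 × e^(−0.03070 × 69.2)
  = 16.23 × 0.1195 = 1.939 mg/L
(1.939 mg/L = 1.939 µg/mL)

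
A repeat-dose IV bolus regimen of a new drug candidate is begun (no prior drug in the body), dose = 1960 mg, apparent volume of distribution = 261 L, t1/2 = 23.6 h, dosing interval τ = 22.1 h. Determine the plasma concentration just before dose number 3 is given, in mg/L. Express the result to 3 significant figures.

C₀ per dose = Dose / Vd = 1960 / 261 = 7.510 mg/L
k = ln2 / t½ = 0.693147 / 23.6 = 0.02937 h⁻¹
Fraction remaining after one interval: r = e^(−kτ) = e^(−0.02937 × 22.1) = 0.5225
Before dose 3, 2 doses have been given (aged 1τ, 2τ).
C_trough = C₀ × (r + r²) = 7.510 × (0.5225 + 0.2730) = 5.974 mg/L

5.97 mg/L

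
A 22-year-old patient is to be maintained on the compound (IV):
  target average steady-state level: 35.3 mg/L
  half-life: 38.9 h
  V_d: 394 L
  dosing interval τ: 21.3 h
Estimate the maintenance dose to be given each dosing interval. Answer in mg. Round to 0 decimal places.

k = ln2 / t½ = 0.693147 / 38.9 = 0.01782 h⁻¹
CL = k × Vd = 0.01782 × 394 = 7.021 L/h
At steady state, Dose/τ = Css × CL.
Dose = Css × CL × τ = 35.3 × 7.021 × 21.3 = 5279 mg

5279 mg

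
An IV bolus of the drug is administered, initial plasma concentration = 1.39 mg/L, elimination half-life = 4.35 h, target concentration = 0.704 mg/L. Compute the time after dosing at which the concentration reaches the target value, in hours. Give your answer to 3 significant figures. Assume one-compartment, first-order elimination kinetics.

4.27 h

k = ln2 / t½ = 0.693147 / 4.35 = 0.1593 h⁻¹
t = ln(C₀ / C) / k = ln(1.390 / 0.704) / 0.1593
  = ln(1.974) / 0.1593 = 0.6801 / 0.1593 = 4.269 h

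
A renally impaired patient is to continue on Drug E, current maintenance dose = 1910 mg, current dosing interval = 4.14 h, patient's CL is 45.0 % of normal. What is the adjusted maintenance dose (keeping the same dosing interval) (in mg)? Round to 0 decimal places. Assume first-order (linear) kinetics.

860 mg

To keep the same average steady-state level, dosing rate must scale with clearance.
CL ratio = 45.0 / 100 = 0.4500
New dose (same interval) = 1910 × 0.4500 = 859.5 mg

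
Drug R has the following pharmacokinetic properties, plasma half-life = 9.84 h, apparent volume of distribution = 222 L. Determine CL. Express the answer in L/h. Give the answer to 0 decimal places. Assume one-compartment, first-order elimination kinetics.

16 L/h

k = ln2 / t½ = 0.693147 / 9.84 = 0.07044 h⁻¹
CL = k × Vd = 0.07044 × 222 = 15.64 L/h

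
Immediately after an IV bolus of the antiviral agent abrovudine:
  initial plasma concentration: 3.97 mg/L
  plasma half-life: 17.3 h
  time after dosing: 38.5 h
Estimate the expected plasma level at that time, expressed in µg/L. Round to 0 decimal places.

k = ln2 / t½ = 0.693147 / 17.3 = 0.04007 h⁻¹
C = C₀ · e^(−k·t) = 3.970 × e^(−0.04007 × 38.5)
  = 3.970 × 0.2138 = 0.8488 mg/L
Convert: 0.8488 mg/L × 1000 = 848.8 µg/L

849 µg/L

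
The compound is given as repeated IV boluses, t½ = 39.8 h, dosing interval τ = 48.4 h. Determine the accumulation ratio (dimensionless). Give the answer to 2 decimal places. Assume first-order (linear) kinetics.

1.76

k = ln2 / t½ = 0.693147 / 39.8 = 0.01742 h⁻¹
e^(−kτ) = e^(−0.01742 × 48.4) = 0.4304
Accumulation ratio R = 1 / (1 − e^(−kτ)) = 1 / (1 − 0.4304) = 1.756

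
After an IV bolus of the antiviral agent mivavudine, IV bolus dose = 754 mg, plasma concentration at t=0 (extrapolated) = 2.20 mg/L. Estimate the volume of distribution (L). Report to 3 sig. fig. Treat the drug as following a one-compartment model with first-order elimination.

Vd = Dose / C₀ = 754.0 / 2.20 = 342.7 L

343 L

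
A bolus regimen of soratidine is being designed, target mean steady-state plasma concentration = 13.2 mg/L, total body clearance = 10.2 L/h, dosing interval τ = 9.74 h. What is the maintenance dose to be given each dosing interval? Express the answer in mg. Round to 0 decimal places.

1311 mg

At steady state, Dose/τ = Css × CL.
Dose = Css × CL × τ = 13.2 × 10.20 × 9.74 = 1311 mg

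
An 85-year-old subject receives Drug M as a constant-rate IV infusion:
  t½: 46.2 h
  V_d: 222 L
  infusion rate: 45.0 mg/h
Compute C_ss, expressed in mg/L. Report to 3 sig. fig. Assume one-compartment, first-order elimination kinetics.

13.5 mg/L

k = ln2 / t½ = 0.693147 / 46.2 = 0.01500 h⁻¹
CL = k × Vd = 0.01500 × 222 = 3.330 L/h
At steady state Css = R₀ / CL = 45.0 / 3.330 = 13.51 mg/L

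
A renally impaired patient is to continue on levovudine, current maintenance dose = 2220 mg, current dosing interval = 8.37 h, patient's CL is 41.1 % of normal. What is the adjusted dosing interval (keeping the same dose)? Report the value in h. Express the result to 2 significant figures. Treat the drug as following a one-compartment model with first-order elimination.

To keep the same average steady-state level, dosing rate must scale with clearance.
CL ratio = 41.1 / 100 = 0.4110
New interval (same dose) = 8.37 / 0.4110 = 20.36 h

20 h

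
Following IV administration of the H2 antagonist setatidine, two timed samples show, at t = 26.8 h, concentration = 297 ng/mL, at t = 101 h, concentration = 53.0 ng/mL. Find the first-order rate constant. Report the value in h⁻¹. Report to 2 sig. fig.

k = ln(C₁/C₂) / (t₂ − t₁) = ln(297/53.0) / (101 − 26.8)
  = 1.723 / 74.20 = 0.02322 h⁻¹

0.023 h⁻¹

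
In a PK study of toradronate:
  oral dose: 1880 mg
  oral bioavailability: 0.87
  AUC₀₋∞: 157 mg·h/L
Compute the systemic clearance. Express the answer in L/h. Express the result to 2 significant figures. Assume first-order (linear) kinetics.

CL = F·Dose / AUC = 0.87 × 1880 / 157 = 10.42 L/h

10 L/h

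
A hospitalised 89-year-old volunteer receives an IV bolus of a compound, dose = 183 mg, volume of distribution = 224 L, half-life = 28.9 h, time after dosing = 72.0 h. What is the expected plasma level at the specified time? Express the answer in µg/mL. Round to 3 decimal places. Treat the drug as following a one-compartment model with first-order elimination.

C₀ = Dose / Vd = 183.0 / 224 = 0.8170 mg/L
k = ln2 / t½ = 0.693147 / 28.9 = 0.02398 h⁻¹
C = C₀ · e^(−k·t) = 0.8170 × e^(−0.02398 × 72.0)
  = 0.8170 × 0.1779 = 0.1453 mg/L
(0.1453 mg/L = 0.1453 µg/mL)

0.145 µg/mL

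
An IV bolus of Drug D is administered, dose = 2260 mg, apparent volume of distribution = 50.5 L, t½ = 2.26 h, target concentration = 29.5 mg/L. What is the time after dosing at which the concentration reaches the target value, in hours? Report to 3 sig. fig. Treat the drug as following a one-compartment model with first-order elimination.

C₀ = Dose / Vd = 2260 / 50.5 = 44.75 mg/L
k = ln2 / t½ = 0.693147 / 2.26 = 0.3067 h⁻¹
t = ln(C₀ / C) / k = ln(44.75 / 29.5) / 0.3067
  = ln(1.517) / 0.3067 = 0.4167 / 0.3067 = 1.359 h

1.36 h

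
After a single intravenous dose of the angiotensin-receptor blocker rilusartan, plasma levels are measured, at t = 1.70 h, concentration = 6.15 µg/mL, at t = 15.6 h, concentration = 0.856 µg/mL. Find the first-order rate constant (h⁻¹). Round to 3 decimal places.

0.142 h⁻¹

k = ln(C₁/C₂) / (t₂ − t₁) = ln(6.15/0.856) / (15.6 − 1.70)
  = 1.972 / 13.90 = 0.1419 h⁻¹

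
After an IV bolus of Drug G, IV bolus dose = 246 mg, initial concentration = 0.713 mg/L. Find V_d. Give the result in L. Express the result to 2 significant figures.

Vd = Dose / C₀ = 246.0 / 0.713 = 345.0 L

350 L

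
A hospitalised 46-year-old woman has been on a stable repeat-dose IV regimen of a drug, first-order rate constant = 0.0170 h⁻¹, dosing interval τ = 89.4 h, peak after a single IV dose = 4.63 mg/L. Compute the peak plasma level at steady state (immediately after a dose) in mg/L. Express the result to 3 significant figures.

5.93 mg/L

e^(−kτ) = e^(−0.01700 × 89.4) = 0.2188
Accumulation ratio R = 1 / (1 − e^(−kτ)) = 1 / (1 − 0.2188) = 1.280
Steady-state peak = C₀ × R = 4.63 × 1.280 = 5.926 mg/L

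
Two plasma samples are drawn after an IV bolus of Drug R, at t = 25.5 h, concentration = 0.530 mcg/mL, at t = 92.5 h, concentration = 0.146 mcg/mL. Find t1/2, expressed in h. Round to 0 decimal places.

k = ln(C₁/C₂) / (t₂ − t₁) = ln(0.530/0.146) / (92.5 − 25.5)
  = 1.289 / 67.00 = 0.01924 h⁻¹
t½ = ln2 / k = 0.693147 / 0.01924 = 36.03 h

36 h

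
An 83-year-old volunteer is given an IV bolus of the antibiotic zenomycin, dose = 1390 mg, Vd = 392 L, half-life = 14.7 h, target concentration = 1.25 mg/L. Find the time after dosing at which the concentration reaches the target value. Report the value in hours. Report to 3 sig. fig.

C₀ = Dose / Vd = 1390 / 392 = 3.546 mg/L
k = ln2 / t½ = 0.693147 / 14.7 = 0.04715 h⁻¹
t = ln(C₀ / C) / k = ln(3.546 / 1.25) / 0.04715
  = ln(2.837) / 0.04715 = 1.043 / 0.04715 = 22.12 h

22.1 h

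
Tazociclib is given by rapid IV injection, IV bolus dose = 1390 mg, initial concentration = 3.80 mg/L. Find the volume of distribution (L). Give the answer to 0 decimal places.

366 L

Vd = Dose / C₀ = 1390 / 3.80 = 365.8 L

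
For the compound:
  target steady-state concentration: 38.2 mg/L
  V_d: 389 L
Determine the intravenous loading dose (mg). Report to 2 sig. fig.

15000 mg

LD = Css × Vd = 38.2 × 389 = 14860 mg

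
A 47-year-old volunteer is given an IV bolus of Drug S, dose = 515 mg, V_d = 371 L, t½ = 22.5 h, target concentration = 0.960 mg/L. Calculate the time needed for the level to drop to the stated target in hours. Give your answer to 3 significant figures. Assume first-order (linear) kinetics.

12.0 h

C₀ = Dose / Vd = 515.0 / 371 = 1.388 mg/L
k = ln2 / t½ = 0.693147 / 22.5 = 0.03081 h⁻¹
t = ln(C₀ / C) / k = ln(1.388 / 0.960) / 0.03081
  = ln(1.446) / 0.03081 = 0.3688 / 0.03081 = 11.97 h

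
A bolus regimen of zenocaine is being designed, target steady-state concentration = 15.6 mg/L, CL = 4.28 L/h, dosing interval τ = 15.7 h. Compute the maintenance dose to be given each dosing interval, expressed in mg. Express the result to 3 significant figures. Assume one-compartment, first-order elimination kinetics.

1050 mg

At steady state, Dose/τ = Css × CL.
Dose = Css × CL × τ = 15.6 × 4.280 × 15.7 = 1048 mg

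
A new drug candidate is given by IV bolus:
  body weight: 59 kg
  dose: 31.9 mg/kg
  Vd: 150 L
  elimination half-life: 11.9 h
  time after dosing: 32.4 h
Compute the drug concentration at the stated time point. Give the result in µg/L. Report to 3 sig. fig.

Total dose = 31.9 × 59 = 1882 mg
C₀ = Dose / Vd = 1882 / 150 = 12.55 mg/L
k = ln2 / t½ = 0.693147 / 11.9 = 0.05825 h⁻¹
C = C₀ · e^(−k·t) = 12.55 × e^(−0.05825 × 32.4)
  = 12.55 × 0.1515 = 1.901 mg/L
Convert: 1.901 mg/L × 1000 = 1901 µg/L

1900 µg/L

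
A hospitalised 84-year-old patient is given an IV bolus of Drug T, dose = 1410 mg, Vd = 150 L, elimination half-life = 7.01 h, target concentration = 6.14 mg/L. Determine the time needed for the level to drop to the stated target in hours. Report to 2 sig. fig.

C₀ = Dose / Vd = 1410 / 150 = 9.400 mg/L
k = ln2 / t½ = 0.693147 / 7.01 = 0.09888 h⁻¹
t = ln(C₀ / C) / k = ln(9.400 / 6.14) / 0.09888
  = ln(1.531) / 0.09888 = 0.4259 / 0.09888 = 4.307 h

4.3 h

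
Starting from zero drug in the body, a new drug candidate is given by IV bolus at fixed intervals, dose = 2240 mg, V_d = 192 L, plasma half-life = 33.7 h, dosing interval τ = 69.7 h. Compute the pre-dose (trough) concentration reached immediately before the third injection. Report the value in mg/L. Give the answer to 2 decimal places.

3.45 mg/L

C₀ per dose = Dose / Vd = 2240 / 192 = 11.67 mg/L
k = ln2 / t½ = 0.693147 / 33.7 = 0.02057 h⁻¹
Fraction remaining after one interval: r = e^(−kτ) = e^(−0.02057 × 69.7) = 0.2384
Before dose 3, 2 doses have been given (aged 1τ, 2τ).
C_trough = C₀ × (r + r²) = 11.67 × (0.2384 + 0.05683) = 3.445 mg/L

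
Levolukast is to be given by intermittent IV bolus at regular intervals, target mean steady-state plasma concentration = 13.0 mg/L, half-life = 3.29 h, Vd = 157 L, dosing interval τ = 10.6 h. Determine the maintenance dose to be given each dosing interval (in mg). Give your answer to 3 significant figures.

4560 mg

k = ln2 / t½ = 0.693147 / 3.29 = 0.2107 h⁻¹
CL = k × Vd = 0.2107 × 157 = 33.08 L/h
At steady state, Dose/τ = Css × CL.
Dose = Css × CL × τ = 13.0 × 33.08 × 10.6 = 4558 mg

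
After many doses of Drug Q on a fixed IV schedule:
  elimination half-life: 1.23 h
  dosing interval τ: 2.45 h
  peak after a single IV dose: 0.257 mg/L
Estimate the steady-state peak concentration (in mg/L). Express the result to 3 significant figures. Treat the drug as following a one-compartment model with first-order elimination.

0.343 mg/L

k = ln2 / t½ = 0.693147 / 1.23 = 0.5635 h⁻¹
e^(−kτ) = e^(−0.5635 × 2.45) = 0.2514
Accumulation ratio R = 1 / (1 − e^(−kτ)) = 1 / (1 − 0.2514) = 1.336
Steady-state peak = C₀ × R = 0.257 × 1.336 = 0.3434 mg/L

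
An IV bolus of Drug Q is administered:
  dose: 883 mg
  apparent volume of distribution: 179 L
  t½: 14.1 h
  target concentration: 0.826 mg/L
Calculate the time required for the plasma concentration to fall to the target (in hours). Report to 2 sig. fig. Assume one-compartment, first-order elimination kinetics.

36 h

C₀ = Dose / Vd = 883.0 / 179 = 4.933 mg/L
k = ln2 / t½ = 0.693147 / 14.1 = 0.04916 h⁻¹
t = ln(C₀ / C) / k = ln(4.933 / 0.826) / 0.04916
  = ln(5.972) / 0.04916 = 1.787 / 0.04916 = 36.35 h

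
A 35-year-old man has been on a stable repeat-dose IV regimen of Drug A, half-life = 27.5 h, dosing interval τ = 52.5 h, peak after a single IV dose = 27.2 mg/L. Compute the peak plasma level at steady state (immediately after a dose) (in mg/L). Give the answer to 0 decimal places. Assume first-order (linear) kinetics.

k = ln2 / t½ = 0.693147 / 27.5 = 0.02521 h⁻¹
e^(−kτ) = e^(−0.02521 × 52.5) = 0.2662
Accumulation ratio R = 1 / (1 − e^(−kτ)) = 1 / (1 − 0.2662) = 1.363
Steady-state peak = C₀ × R = 27.2 × 1.363 = 37.07 mg/L

37 mg/L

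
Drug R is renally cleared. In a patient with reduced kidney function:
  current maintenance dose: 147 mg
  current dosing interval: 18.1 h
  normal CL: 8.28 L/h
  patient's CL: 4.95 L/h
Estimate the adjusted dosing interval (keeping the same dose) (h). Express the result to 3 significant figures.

30.3 h

To keep the same average steady-state level, dosing rate must scale with clearance.
CL ratio = 4.95 / 8.28 = 0.5978
New interval (same dose) = 18.1 / 0.5978 = 30.28 h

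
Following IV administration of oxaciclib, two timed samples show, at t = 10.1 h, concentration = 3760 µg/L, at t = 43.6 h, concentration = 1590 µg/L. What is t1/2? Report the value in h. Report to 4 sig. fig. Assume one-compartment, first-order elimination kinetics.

k = ln(C₁/C₂) / (t₂ − t₁) = ln(3760/1590) / (43.6 − 10.1)
  = 0.8607 / 33.50 = 0.02569 h⁻¹
t½ = ln2 / k = 0.693147 / 0.02569 = 26.98 h

26.98 h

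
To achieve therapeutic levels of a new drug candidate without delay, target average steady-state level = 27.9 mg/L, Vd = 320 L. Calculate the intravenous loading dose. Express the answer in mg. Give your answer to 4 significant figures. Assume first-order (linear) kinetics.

8928 mg

LD = Css × Vd = 27.9 × 320 = 8928 mg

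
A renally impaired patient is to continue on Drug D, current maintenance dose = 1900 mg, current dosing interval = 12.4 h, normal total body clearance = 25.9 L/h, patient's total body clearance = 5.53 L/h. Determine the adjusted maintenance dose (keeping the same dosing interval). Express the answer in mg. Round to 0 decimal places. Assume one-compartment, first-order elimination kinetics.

406 mg

To keep the same average steady-state level, dosing rate must scale with clearance.
CL ratio = 5.53 / 25.9 = 0.2135
New dose (same interval) = 1900 × 0.2135 = 405.7 mg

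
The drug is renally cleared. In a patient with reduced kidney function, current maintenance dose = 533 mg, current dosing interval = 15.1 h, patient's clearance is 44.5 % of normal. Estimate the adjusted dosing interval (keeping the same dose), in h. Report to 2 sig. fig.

34 h

To keep the same average steady-state level, dosing rate must scale with clearance.
CL ratio = 44.5 / 100 = 0.4450
New interval (same dose) = 15.1 / 0.4450 = 33.93 h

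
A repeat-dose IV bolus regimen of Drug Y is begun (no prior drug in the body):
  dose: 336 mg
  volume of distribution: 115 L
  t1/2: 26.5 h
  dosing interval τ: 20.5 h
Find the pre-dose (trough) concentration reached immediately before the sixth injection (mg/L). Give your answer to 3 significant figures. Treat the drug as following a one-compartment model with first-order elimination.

3.84 mg/L

C₀ per dose = Dose / Vd = 336 / 115 = 2.922 mg/L
k = ln2 / t½ = 0.693147 / 26.5 = 0.02616 h⁻¹
Fraction remaining after one interval: r = e^(−kτ) = e^(−0.02616 × 20.5) = 0.5849
Before dose 6, 5 doses have been given (aged 1τ, 2τ, 3τ, 4τ, 5τ).
C_trough = C₀ × (r + r² + … + r^5) = C₀ × r(1−r^5)/(1−r)
        = 2.922 × 0.5849 × (1 − 0.06846) / (1 − 0.5849) = 3.835 mg/L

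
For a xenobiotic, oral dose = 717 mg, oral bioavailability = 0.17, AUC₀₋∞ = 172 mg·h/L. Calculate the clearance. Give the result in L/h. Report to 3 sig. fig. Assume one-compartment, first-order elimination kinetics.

CL = F·Dose / AUC = 0.17 × 717 / 172 = 0.7087 L/h

0.709 L/h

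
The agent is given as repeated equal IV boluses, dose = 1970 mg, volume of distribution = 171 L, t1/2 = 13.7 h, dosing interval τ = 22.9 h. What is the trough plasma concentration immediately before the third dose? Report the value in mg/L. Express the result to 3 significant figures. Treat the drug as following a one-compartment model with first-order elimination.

C₀ per dose = Dose / Vd = 1970 / 171 = 11.52 mg/L
k = ln2 / t½ = 0.693147 / 13.7 = 0.05059 h⁻¹
Fraction remaining after one interval: r = e^(−kτ) = e^(−0.05059 × 22.9) = 0.3140
Before dose 3, 2 doses have been given (aged 1τ, 2τ).
C_trough = C₀ × (r + r²) = 11.52 × (0.3140 + 0.09860) = 4.753 mg/L

4.75 mg/L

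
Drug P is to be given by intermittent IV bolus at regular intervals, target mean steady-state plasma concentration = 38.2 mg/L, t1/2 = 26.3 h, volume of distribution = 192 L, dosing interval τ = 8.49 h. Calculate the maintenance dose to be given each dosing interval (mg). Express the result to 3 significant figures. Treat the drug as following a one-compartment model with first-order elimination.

1640 mg

k = ln2 / t½ = 0.693147 / 26.3 = 0.02636 h⁻¹
CL = k × Vd = 0.02636 × 192 = 5.061 L/h
At steady state, Dose/τ = Css × CL.
Dose = Css × CL × τ = 38.2 × 5.061 × 8.49 = 1641 mg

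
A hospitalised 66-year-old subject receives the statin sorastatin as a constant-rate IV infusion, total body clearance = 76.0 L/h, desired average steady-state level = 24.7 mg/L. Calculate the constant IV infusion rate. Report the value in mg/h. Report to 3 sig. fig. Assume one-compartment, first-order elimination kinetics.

1880 mg/h

At steady state, infusion rate R₀ = Css × CL = 24.7 × 76.00 = 1877 mg/h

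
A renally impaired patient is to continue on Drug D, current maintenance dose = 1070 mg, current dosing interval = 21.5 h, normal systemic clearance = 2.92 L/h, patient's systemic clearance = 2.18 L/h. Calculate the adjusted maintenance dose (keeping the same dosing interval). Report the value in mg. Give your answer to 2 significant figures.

800 mg

To keep the same average steady-state level, dosing rate must scale with clearance.
CL ratio = 2.18 / 2.92 = 0.7466
New dose (same interval) = 1070 × 0.7466 = 798.9 mg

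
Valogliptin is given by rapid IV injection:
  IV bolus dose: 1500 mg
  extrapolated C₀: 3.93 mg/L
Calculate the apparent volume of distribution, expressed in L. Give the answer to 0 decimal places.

Vd = Dose / C₀ = 1500 / 3.93 = 381.7 L

382 L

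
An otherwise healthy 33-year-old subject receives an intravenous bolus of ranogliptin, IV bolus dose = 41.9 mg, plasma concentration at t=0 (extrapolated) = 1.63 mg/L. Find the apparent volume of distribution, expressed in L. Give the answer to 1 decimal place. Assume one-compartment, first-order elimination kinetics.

Vd = Dose / C₀ = 41.90 / 1.63 = 25.71 L

25.7 L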